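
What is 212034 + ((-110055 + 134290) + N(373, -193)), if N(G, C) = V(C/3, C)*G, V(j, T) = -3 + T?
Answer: 163161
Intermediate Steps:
N(G, C) = G*(-3 + C) (N(G, C) = (-3 + C)*G = G*(-3 + C))
212034 + ((-110055 + 134290) + N(373, -193)) = 212034 + ((-110055 + 134290) + 373*(-3 - 193)) = 212034 + (24235 + 373*(-196)) = 212034 + (24235 - 73108) = 212034 - 48873 = 163161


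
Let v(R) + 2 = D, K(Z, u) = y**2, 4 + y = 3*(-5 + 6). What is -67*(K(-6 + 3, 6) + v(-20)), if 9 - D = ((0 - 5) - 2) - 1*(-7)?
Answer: -536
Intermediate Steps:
y = -1 (y = -4 + 3*(-5 + 6) = -4 + 3*1 = -4 + 3 = -1)
K(Z, u) = 1 (K(Z, u) = (-1)**2 = 1)
D = 9 (D = 9 - (((0 - 5) - 2) - 1*(-7)) = 9 - ((-5 - 2) + 7) = 9 - (-7 + 7) = 9 - 1*0 = 9 + 0 = 9)
v(R) = 7 (v(R) = -2 + 9 = 7)
-67*(K(-6 + 3, 6) + v(-20)) = -67*(1 + 7) = -67*8 = -536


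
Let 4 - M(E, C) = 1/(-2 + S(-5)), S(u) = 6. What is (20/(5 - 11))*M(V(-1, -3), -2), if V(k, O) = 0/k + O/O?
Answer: -25/2 ≈ -12.500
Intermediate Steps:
V(k, O) = 1 (V(k, O) = 0 + 1 = 1)
M(E, C) = 15/4 (M(E, C) = 4 - 1/(-2 + 6) = 4 - 1/4 = 15/4)
(20/(5 - 11))*M(V(-1, -3), -2) = (20/(5 - 11))*(15/4) = (20/(-6))*(15/4) = (20*(-1/6))*(15/4) = -10/3*15/4 = -25/2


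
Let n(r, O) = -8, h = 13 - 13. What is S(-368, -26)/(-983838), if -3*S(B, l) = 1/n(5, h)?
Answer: -1/23612112 ≈ -4.2351e-8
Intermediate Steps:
h = 0
S(B, l) = 1/24 (S(B, l) = -⅓/(-8) = -⅓*(-⅛) = 1/24)
S(-368, -26)/(-983838) = (1/24)/(-983838) = (1/24)*(-1/983838) = -1/23612112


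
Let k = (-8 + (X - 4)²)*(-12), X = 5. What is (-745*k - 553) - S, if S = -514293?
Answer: 451160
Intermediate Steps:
k = 84 (k = (-8 + (5 - 4)²)*(-12) = (-8 + 1²)*(-12) = (-8 + 1)*(-12) = -7*(-12) = 84)
(-745*k - 553) - S = (-745*84 - 553) - 1*(-514293) = (-62580 - 553) + 514293 = -63133 + 514293 = 451160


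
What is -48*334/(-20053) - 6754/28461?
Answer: 320848790/570728433 ≈ 0.56217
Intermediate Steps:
-48*334/(-20053) - 6754/28461 = -16032*(-1/20053) - 6754*1/28461 = 16032/20053 - 6754/28461 = 320848790/570728433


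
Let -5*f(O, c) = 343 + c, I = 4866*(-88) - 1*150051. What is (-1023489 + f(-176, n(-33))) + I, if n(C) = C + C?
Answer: -8009017/5 ≈ -1.6018e+6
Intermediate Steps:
I = -578259 (I = -428208 - 150051 = -578259)
n(C) = 2*C
f(O, c) = -343/5 - c/5 (f(O, c) = -(343 + c)/5 = -343/5 - c/5)
(-1023489 + f(-176, n(-33))) + I = (-1023489 + (-343/5 - 2*(-33)/5)) - 578259 = (-1023489 + (-343/5 - ⅕*(-66))) - 578259 = (-1023489 + (-343/5 + 66/5)) - 578259 = (-1023489 - 277/5) - 578259 = -5117722/5 - 578259 = -8009017/5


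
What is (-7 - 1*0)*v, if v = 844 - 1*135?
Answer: -4963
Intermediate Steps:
v = 709 (v = 844 - 135 = 709)
(-7 - 1*0)*v = (-7 - 1*0)*709 = (-7 + 0)*709 = -7*709 = -4963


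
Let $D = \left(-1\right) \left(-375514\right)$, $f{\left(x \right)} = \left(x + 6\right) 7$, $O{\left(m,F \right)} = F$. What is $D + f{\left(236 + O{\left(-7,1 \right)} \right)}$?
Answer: $377215$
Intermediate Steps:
$f{\left(x \right)} = 42 + 7 x$ ($f{\left(x \right)} = \left(6 + x\right) 7 = 42 + 7 x$)
$D = 375514$
$D + f{\left(236 + O{\left(-7,1 \right)} \right)} = 375514 + \left(42 + 7 \left(236 + 1\right)\right) = 375514 + \left(42 + 7 \cdot 237\right) = 375514 + \left(42 + 1659\right) = 375514 + 1701 = 377215$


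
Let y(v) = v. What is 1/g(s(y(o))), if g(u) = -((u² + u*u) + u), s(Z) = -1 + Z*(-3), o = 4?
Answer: -1/325 ≈ -0.0030769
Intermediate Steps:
s(Z) = -1 - 3*Z
g(u) = -u - 2*u² (g(u) = -((u² + u²) + u) = -(2*u² + u) = -(u + 2*u²) = -u - 2*u²)
1/g(s(y(o))) = 1/(-(-1 - 3*4)*(1 + 2*(-1 - 3*4))) = 1/(-(-1 - 12)*(1 + 2*(-1 - 12))) = 1/(-1*(-13)*(1 + 2*(-13))) = 1/(-1*(-13)*(1 - 26)) = 1/(-1*(-13)*(-25)) = 1/(-325) = -1/325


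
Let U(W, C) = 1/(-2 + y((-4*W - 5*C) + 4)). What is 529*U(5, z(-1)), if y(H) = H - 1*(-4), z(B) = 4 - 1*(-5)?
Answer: -529/59 ≈ -8.9661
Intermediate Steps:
z(B) = 9 (z(B) = 4 + 5 = 9)
y(H) = 4 + H (y(H) = H + 4 = 4 + H)
U(W, C) = 1/(6 - 5*C - 4*W) (U(W, C) = 1/(-2 + (4 + ((-4*W - 5*C) + 4))) = 1/(-2 + (4 + ((-5*C - 4*W) + 4))) = 1/(-2 + (4 + (4 - 5*C - 4*W))) = 1/(-2 + (8 - 5*C - 4*W)) = 1/(6 - 5*C - 4*W))
529*U(5, z(-1)) = 529*(-1/(-6 + 4*5 + 5*9)) = 529*(-1/(-6 + 20 + 45)) = 529*(-1/59) = -529/59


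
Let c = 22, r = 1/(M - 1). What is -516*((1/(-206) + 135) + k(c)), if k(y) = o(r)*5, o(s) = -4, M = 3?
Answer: -6111762/103 ≈ -59338.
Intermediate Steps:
r = ½ (r = 1/(3 - 1) = 1/2 = ½ ≈ 0.50000)
k(y) = -20 (k(y) = -4*5 = -20)
-516*((1/(-206) + 135) + k(c)) = -516*((1/(-206) + 135) - 20) = -516*((-1/206 + 135) - 20) = -516*(27809/206 - 20) = -516*23689/206 = -6111762/103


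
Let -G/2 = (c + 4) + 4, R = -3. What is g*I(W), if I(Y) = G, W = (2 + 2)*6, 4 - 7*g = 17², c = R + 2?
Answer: 570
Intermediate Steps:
c = -1 (c = -3 + 2 = -1)
g = -285/7 (g = 4/7 - ⅐*17² = 4/7 - ⅐*289 = 4/7 - 289/7 = -285/7 ≈ -40.714)
G = -14 (G = -2*((-1 + 4) + 4) = -2*(3 + 4) = -2*7 = -14)
W = 24 (W = 4*6 = 24)
I(Y) = -14
g*I(W) = -285/7*(-14) = 570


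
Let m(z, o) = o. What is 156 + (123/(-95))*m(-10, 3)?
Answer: 14451/95 ≈ 152.12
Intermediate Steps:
156 + (123/(-95))*m(-10, 3) = 156 + (123/(-95))*3 = 156 + (123*(-1/95))*3 = 156 - 123/95*3 = 156 - 369/95 = 14451/95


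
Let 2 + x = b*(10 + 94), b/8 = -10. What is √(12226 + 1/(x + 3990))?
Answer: 11*√1313133/114 ≈ 110.57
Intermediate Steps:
b = -80 (b = 8*(-10) = -80)
x = -8322 (x = -2 - 80*(10 + 94) = -2 - 80*104 = -2 - 8320 = -8322)
√(12226 + 1/(x + 3990)) = √(12226 + 1/(-8322 + 3990)) = √(12226 + 1/(-4332)) = √(12226 - 1/4332) = √(52963031/4332) = 11*√1313133/114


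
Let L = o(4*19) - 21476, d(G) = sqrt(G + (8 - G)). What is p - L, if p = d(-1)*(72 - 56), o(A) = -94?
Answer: 21570 + 32*sqrt(2) ≈ 21615.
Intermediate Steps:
d(G) = 2*sqrt(2) (d(G) = sqrt(8) = 2*sqrt(2))
p = 32*sqrt(2) (p = (2*sqrt(2))*(72 - 56) = (2*sqrt(2))*16 = 32*sqrt(2) ≈ 45.255)
L = -21570 (L = -94 - 21476 = -21570)
p - L = 32*sqrt(2) - 1*(-21570) = 32*sqrt(2) + 21570 = 21570 + 32*sqrt(2)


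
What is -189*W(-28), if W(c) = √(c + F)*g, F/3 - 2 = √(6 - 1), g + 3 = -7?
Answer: 1890*√(-22 + 3*√5) ≈ 7390.8*I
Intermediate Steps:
g = -10 (g = -3 - 7 = -10)
F = 6 + 3*√5 (F = 6 + 3*√(6 - 1) = 6 + 3*√5 ≈ 12.708)
W(c) = -10*√(6 + c + 3*√5) (W(c) = √(c + (6 + 3*√5))*(-10) = √(6 + c + 3*√5)*(-10) = -10*√(6 + c + 3*√5))
-189*W(-28) = -(-1890)*√(6 - 28 + 3*√5) = -(-1890)*√(-22 + 3*√5) = 1890*√(-22 + 3*√5)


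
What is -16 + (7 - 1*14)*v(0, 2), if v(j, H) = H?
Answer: -30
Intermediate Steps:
-16 + (7 - 1*14)*v(0, 2) = -16 + (7 - 1*14)*2 = -16 + (7 - 14)*2 = -16 - 7*2 = -16 - 14 = -30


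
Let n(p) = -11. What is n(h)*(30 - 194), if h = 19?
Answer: 1804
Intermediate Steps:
n(h)*(30 - 194) = -11*(30 - 194) = -11*(-164) = 1804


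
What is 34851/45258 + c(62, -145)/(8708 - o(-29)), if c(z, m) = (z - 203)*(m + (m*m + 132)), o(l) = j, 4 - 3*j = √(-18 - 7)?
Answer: -1760396921927/5185133630 + 8888076*I/136450885 ≈ -339.51 + 0.065138*I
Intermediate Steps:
j = 4/3 - 5*I/3 (j = 4/3 - √(-18 - 7)/3 = 4/3 - 5*I/3 ≈ 1.3333 - 1.6667*I)
o(l) = 4/3 - 5*I/3
c(z, m) = (-203 + z)*(132 + m + m²) (c(z, m) = (-203 + z)*(m + (m² + 132)) = (-203 + z)*(m + (132 + m²)) = (-203 + z)*(132 + m + m²))
34851/45258 + c(62, -145)/(8708 - o(-29)) = 34851/45258 + (-26796 - 203*(-145) - 203*(-145)² + 132*62 - 145*62 + 62*(-145)²)/(8708 - (4/3 - 5*I/3)) = 34851*(1/45258) + (-26796 + 29435 - 203*21025 + 8184 - 8990 + 62*21025)/(8708 + (-4/3 + 5*I/3)) = 11617/15086 + (-26796 + 29435 - 4268075 + 8184 - 8990 + 1303550)/(26120/3 + 5*I/3) = 11617/15086 - 26664228*(26120/3 - 5*I/3)/682254425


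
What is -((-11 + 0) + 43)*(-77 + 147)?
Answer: -2240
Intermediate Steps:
-((-11 + 0) + 43)*(-77 + 147) = -(-11 + 43)*70 = -32*70 = -1*2240 = -2240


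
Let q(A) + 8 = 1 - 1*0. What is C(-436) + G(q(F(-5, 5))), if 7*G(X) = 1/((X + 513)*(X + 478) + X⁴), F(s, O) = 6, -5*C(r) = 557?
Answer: -938594568/8425445 ≈ -111.40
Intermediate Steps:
C(r) = -557/5 (C(r) = -⅕*557 = -557/5)
q(A) = -7 (q(A) = -8 + (1 - 1*0) = -8 + (1 + 0) = -8 + 1 = -7)
G(X) = 1/(7*(X⁴ + (478 + X)*(513 + X))) (G(X) = 1/(7*((X + 513)*(X + 478) + X⁴)) = 1/(7*((513 + X)*(478 + X) + X⁴)) = 1/(7*((478 + X)*(513 + X) + X⁴)) = 1/(7*(X⁴ + (478 + X)*(513 + X))))
C(-436) + G(q(F(-5, 5))) = -557/5 + 1/(7*(245214 + (-7)² + (-7)⁴ + 991*(-7))) = -557/5 + 1/(7*(245214 + 49 + 2401 - 6937)) = -557/5 + (⅐)/240727 = -557/5 + (⅐)*(1/240727) = -557/5 + 1/1685089 = -938594568/8425445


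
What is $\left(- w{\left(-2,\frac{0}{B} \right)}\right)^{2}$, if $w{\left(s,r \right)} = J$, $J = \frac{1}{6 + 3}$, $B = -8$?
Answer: $\frac{1}{81} \approx 0.012346$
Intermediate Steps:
$J = \frac{1}{9} \approx 0.11111$
$w{\left(s,r \right)} = \frac{1}{9}$
$\left(- w{\left(-2,\frac{0}{B} \right)}\right)^{2} = \left(\left(-1\right) \frac{1}{9}\right)^{2} = \left(- \frac{1}{9}\right)^{2} = \frac{1}{81}$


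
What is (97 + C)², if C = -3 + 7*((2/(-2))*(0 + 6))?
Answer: 2704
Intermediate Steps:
C = -45 (C = -3 + 7*((2*(-½))*6) = -3 + 7*(-1*6) = -3 + 7*(-6) = -3 - 42 = -45)
(97 + C)² = (97 - 45)² = 52² = 2704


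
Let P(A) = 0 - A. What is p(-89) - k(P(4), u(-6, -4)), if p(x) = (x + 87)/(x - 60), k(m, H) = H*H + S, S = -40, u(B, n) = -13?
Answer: -19219/149 ≈ -128.99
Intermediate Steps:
P(A) = -A
k(m, H) = -40 + H² (k(m, H) = H*H - 40 = H² - 40 = -40 + H²)
p(x) = (87 + x)/(-60 + x)
p(-89) - k(P(4), u(-6, -4)) = (87 - 89)/(-60 - 89) - (-40 + (-13)²) = -2/(-149) - (-40 + 169) = -1/149*(-2) - 1*129 = 2/149 - 129 = -19219/149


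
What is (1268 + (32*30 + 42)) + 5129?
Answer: 7399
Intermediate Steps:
(1268 + (32*30 + 42)) + 5129 = (1268 + (960 + 42)) + 5129 = (1268 + 1002) + 5129 = 2270 + 5129 = 7399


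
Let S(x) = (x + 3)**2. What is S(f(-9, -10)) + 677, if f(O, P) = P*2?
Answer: 966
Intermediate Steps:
f(O, P) = 2*P
S(x) = (3 + x)**2
S(f(-9, -10)) + 677 = (3 + 2*(-10))**2 + 677 = (3 - 20)**2 + 677 = (-17)**2 + 677 = 289 + 677 = 966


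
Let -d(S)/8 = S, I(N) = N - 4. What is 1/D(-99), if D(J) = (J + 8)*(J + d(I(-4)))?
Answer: 1/3185 ≈ 0.00031397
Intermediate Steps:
I(N) = -4 + N
d(S) = -8*S
D(J) = (8 + J)*(64 + J) (D(J) = (J + 8)*(J - 8*(-4 - 4)) = (8 + J)*(J - 8*(-8)) = (8 + J)*(J + 64) = (8 + J)*(64 + J))
1/D(-99) = 1/(512 + (-99)**2 + 72*(-99)) = 1/(512 + 9801 - 7128) = 1/3185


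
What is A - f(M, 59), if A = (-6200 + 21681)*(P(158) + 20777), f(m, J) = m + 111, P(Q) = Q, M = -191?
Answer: 324094815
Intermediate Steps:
f(m, J) = 111 + m
A = 324094735 (A = (-6200 + 21681)*(158 + 20777) = 15481*20935 = 324094735)
A - f(M, 59) = 324094735 - (111 - 191) = 324094735 - 1*(-80) = 324094735 + 80 = 324094815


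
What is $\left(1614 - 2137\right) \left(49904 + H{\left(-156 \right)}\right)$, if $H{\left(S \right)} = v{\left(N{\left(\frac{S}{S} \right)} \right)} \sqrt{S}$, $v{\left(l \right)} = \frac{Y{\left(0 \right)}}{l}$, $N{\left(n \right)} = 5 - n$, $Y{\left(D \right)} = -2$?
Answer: $-26099792 + 523 i \sqrt{39} \approx -2.61 \cdot 10^{7} + 3266.1 i$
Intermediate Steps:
$v{\left(l \right)} = - \frac{2}{l}$
$H{\left(S \right)} = - \frac{\sqrt{S}}{2}$ ($H{\left(S \right)} = - \frac{2}{5 - \frac{S}{S}} \sqrt{S} = - \frac{2}{5 - 1} \sqrt{S} = - \frac{2}{4} \sqrt{S} = \left(-2\right) \frac{1}{4} \sqrt{S} = - \frac{\sqrt{S}}{2}$)
$\left(1614 - 2137\right) \left(49904 + H{\left(-156 \right)}\right) = \left(1614 - 2137\right) \left(49904 - \frac{\sqrt{-156}}{2}\right) = - 523 \left(49904 - \frac{2 i \sqrt{39}}{2}\right) = - 523 \left(49904 - i \sqrt{39}\right) = -26099792 + 523 i \sqrt{39}$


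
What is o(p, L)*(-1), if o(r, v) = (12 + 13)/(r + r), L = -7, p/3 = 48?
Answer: -25/288 ≈ -0.086806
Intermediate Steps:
p = 144 (p = 3*48 = 144)
o(r, v) = 25/(2*r) (o(r, v) = 25/((2*r)) = 25*(1/(2*r)) = 25/(2*r))
o(p, L)*(-1) = ((25/2)/144)*(-1) = ((25/2)*(1/144))*(-1) = (25/288)*(-1) = -25/288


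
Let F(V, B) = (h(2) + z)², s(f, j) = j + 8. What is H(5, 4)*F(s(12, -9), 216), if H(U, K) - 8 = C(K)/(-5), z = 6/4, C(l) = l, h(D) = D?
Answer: 441/5 ≈ 88.200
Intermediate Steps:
s(f, j) = 8 + j
z = 3/2 (z = 6*(¼) = 3/2 ≈ 1.5000)
H(U, K) = 8 - K/5 (H(U, K) = 8 + K/(-5) = 8 + K*(-⅕) = 8 - K/5)
F(V, B) = 49/4 (F(V, B) = (2 + 3/2)² = (7/2)² = 49/4)
H(5, 4)*F(s(12, -9), 216) = (8 - ⅕*4)*(49/4) = (8 - ⅘)*(49/4) = (36/5)*(49/4) = 441/5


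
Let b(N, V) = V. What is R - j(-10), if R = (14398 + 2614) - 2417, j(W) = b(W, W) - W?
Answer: 14595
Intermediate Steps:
j(W) = 0 (j(W) = W - W = 0)
R = 14595 (R = 17012 - 2417 = 14595)
R - j(-10) = 14595 - 1*0 = 14595 + 0 = 14595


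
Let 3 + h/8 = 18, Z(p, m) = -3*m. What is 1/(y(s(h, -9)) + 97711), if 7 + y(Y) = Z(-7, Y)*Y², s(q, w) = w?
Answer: 1/99891 ≈ 1.0011e-5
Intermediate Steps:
h = 120 (h = -24 + 8*18 = -24 + 144 = 120)
y(Y) = -7 - 3*Y³ (y(Y) = -7 + (-3*Y)*Y² = -7 - 3*Y³)
1/(y(s(h, -9)) + 97711) = 1/((-7 - 3*(-9)³) + 97711) = 1/((-7 - 3*(-729)) + 97711) = 1/((-7 + 2187) + 97711) = 1/(2180 + 97711) = 1/99891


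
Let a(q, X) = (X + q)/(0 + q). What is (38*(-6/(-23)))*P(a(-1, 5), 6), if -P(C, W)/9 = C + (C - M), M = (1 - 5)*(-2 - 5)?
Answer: 73872/23 ≈ 3211.8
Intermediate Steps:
M = 28 (M = -4*(-7) = 28)
a(q, X) = (X + q)/q
P(C, W) = 252 - 18*C (P(C, W) = -9*(C + (C - 1*28)) = -9*(C + (C - 28)) = -9*(C + (-28 + C)) = -9*(-28 + 2*C) = 252 - 18*C)
(38*(-6/(-23)))*P(a(-1, 5), 6) = (38*(-6/(-23)))*(252 - 18*(5 - 1)/(-1)) = (38*(-6*(-1/23)))*(252 - (-18)*4) = (38*(6/23))*(252 - 18*(-4)) = 228*(252 + 72)/23 = (228/23)*324 = 73872/23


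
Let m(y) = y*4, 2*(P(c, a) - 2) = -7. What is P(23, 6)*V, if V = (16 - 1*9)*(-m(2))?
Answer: 84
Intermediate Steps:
P(c, a) = -3/2 (P(c, a) = 2 + (½)*(-7) = 2 - 7/2 = -3/2)
m(y) = 4*y
V = -56 (V = (16 - 1*9)*(-4*2) = (16 - 9)*(-1*8) = 7*(-8) = -56)
P(23, 6)*V = -3/2*(-56) = 84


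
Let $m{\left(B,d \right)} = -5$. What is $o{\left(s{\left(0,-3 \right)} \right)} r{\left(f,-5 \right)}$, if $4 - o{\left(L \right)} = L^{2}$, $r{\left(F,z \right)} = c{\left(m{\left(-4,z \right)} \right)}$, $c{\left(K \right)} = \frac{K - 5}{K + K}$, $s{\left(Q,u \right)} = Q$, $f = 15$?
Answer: $4$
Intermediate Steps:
$c{\left(K \right)} = \frac{-5 + K}{2 K}$
$r{\left(F,z \right)} = 1$ ($r{\left(F,z \right)} = \frac{-5 - 5}{2 \left(-5\right)} = \frac{1}{2} \left(- \frac{1}{5}\right) \left(-10\right) = 1$)
$o{\left(L \right)} = 4 - L^{2}$
$o{\left(s{\left(0,-3 \right)} \right)} r{\left(f,-5 \right)} = \left(4 - 0^{2}\right) 1 = \left(4 - 0\right) 1 = \left(4 + 0\right) 1 = 4 \cdot 1 = 4$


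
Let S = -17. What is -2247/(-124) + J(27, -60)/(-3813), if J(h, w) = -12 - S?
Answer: 276361/15252 ≈ 18.120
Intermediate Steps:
J(h, w) = 5 (J(h, w) = -12 - 1*(-17) = -12 + 17 = 5)
-2247/(-124) + J(27, -60)/(-3813) = -2247/(-124) + 5/(-3813) = -2247*(-1/124) + 5*(-1/3813) = 2247/124 - 5/3813 = 276361/15252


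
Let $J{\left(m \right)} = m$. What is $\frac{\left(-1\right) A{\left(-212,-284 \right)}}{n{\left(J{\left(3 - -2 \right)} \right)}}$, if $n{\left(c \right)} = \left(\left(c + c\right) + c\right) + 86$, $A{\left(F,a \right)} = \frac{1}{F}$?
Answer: $\frac{1}{21412} \approx 4.6703 \cdot 10^{-5}$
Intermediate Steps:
$n{\left(c \right)} = 86 + 3 c$ ($n{\left(c \right)} = \left(2 c + c\right) + 86 = 3 c + 86 = 86 + 3 c$)
$\frac{\left(-1\right) A{\left(-212,-284 \right)}}{n{\left(J{\left(3 - -2 \right)} \right)}} = \frac{\left(-1\right) \frac{1}{-212}}{86 + 3 \left(3 - -2\right)} = \frac{\left(-1\right) \left(- \frac{1}{212}\right)}{86 + 3 \left(3 + 2\right)} = \frac{1}{212 \left(86 + 3 \cdot 5\right)} = \frac{1}{212 \left(86 + 15\right)} = \frac{1}{212 \cdot 101} = \frac{1}{212} \cdot \frac{1}{101} = \frac{1}{21412}$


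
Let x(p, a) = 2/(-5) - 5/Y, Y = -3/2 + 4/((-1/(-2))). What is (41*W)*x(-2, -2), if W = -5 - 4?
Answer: 28044/65 ≈ 431.45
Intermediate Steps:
Y = 13/2 (Y = -3*½ + 4/((-1*(-½))) = -3/2 + 4/(½) = -3/2 + 4*2 = -3/2 + 8 = 13/2 ≈ 6.5000)
W = -9
x(p, a) = -76/65 (x(p, a) = 2/(-5) - 5/13/2 = 2*(-⅕) - 5*2/13 = -⅖ - 10/13 = -76/65)
(41*W)*x(-2, -2) = (41*(-9))*(-76/65) = -369*(-76/65) = 28044/65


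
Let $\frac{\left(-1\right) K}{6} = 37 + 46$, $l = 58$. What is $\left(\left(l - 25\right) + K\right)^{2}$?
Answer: $216225$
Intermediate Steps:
$K = -498$ ($K = - 6 \left(37 + 46\right) = \left(-6\right) 83 = -498$)
$\left(\left(l - 25\right) + K\right)^{2} = \left(\left(58 - 25\right) - 498\right)^{2} = \left(33 - 498\right)^{2} = \left(-465\right)^{2} = 216225$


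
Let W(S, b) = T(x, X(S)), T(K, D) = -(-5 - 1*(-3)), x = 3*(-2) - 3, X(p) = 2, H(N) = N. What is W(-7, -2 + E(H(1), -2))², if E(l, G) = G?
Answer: 4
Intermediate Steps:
x = -9 (x = -6 - 3 = -9)
T(K, D) = 2 (T(K, D) = -(-5 + 3) = -1*(-2) = 2)
W(S, b) = 2
W(-7, -2 + E(H(1), -2))² = 2² = 4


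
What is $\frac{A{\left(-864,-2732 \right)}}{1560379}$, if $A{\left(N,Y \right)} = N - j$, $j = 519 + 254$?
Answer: $- \frac{1637}{1560379} \approx -0.0010491$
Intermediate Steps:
$j = 773$
$A{\left(N,Y \right)} = -773 + N$ ($A{\left(N,Y \right)} = N - 773 = -773 + N$)
$\frac{A{\left(-864,-2732 \right)}}{1560379} = \frac{-773 - 864}{1560379} = \left(-1637\right) \frac{1}{1560379} = - \frac{1637}{1560379}$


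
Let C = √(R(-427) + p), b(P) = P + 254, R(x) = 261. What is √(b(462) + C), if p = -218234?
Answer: √(716 + I*√217973) ≈ 28.025 + 8.3297*I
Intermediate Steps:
b(P) = 254 + P
C = I*√217973 (C = √(261 - 218234) = √(-217973) = I*√217973 ≈ 466.88*I)
√(b(462) + C) = √((254 + 462) + I*√217973) = √(716 + I*√217973)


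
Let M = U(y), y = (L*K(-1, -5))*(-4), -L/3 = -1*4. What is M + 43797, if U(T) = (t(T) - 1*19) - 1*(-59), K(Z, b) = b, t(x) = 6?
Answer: 43843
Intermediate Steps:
L = 12 (L = -(-3)*4 = -3*(-4) = 12)
y = 240 (y = (12*(-5))*(-4) = -60*(-4) = 240)
U(T) = 46 (U(T) = (6 - 1*19) - 1*(-59) = (6 - 19) + 59 = -13 + 59 = 46)
M = 46
M + 43797 = 46 + 43797 = 43843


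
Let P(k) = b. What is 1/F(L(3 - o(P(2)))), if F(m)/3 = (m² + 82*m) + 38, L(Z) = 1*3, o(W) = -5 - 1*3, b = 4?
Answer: 1/879 ≈ 0.0011377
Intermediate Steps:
P(k) = 4
o(W) = -8 (o(W) = -5 - 3 = -8)
L(Z) = 3
F(m) = 114 + 3*m² + 246*m (F(m) = 3*((m² + 82*m) + 38) = 3*(38 + m² + 82*m) = 114 + 3*m² + 246*m)
1/F(L(3 - o(P(2)))) = 1/(114 + 3*3² + 246*3) = 1/(114 + 3*9 + 738) = 1/(114 + 27 + 738) = 1/879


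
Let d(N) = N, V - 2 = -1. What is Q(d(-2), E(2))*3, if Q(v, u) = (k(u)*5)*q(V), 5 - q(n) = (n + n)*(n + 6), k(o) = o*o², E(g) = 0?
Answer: 0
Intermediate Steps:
V = 1 (V = 2 - 1 = 1)
k(o) = o³
q(n) = 5 - 2*n*(6 + n) (q(n) = 5 - (n + n)*(n + 6) = 5 - 2*n*(6 + n))
Q(v, u) = -45*u³ (Q(v, u) = (u³*5)*(5 - 12*1 - 2*1²) = (5*u³)*(5 - 12 - 2*1) = (5*u³)*(5 - 12 - 2) = (5*u³)*(-9) = -45*u³)
Q(d(-2), E(2))*3 = -45*0³*3 = -45*0*3 = 0*3 = 0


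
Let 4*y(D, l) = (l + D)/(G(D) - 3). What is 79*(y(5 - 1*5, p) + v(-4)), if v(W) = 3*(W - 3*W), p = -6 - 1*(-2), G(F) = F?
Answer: 5767/3 ≈ 1922.3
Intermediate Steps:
p = -4 (p = -6 + 2 = -4)
v(W) = -6*W (v(W) = 3*(-2*W) = -6*W)
y(D, l) = (D + l)/(4*(-3 + D)) (y(D, l) = ((l + D)/(D - 3))/4 = ((D + l)/(-3 + D))/4 = (D + l)/(4*(-3 + D)))
79*(y(5 - 1*5, p) + v(-4)) = 79*(((5 - 1*5) - 4)/(4*(-3 + (5 - 1*5))) - 6*(-4)) = 79*(((5 - 5) - 4)/(4*(-3 + (5 - 5))) + 24) = 79*((0 - 4)/(4*(-3 + 0)) + 24) = 79*((¼)*(-4)/(-3) + 24) = 79*((¼)*(-⅓)*(-4) + 24) = 79*(⅓ + 24) = 79*(73/3) = 5767/3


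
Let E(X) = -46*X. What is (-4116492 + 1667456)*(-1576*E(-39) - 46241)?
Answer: 7037513114060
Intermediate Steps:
(-4116492 + 1667456)*(-1576*E(-39) - 46241) = (-4116492 + 1667456)*(-(-72496)*(-39) - 46241) = -2449036*(-1576*1794 - 46241) = -2449036*(-2827344 - 46241) = -2449036*(-2873585) = 7037513114060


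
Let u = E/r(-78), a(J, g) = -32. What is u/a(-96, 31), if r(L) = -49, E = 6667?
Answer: 6667/1568 ≈ 4.2519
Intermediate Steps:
u = -6667/49 (u = 6667/(-49) = 6667*(-1/49) = -6667/49 ≈ -136.06)
u/a(-96, 31) = -6667/49/(-32) = -6667/49*(-1/32) = 6667/1568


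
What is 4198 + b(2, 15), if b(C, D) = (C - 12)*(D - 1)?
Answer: 4058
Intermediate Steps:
b(C, D) = (-1 + D)*(-12 + C) (b(C, D) = (-12 + C)*(-1 + D) = (-1 + D)*(-12 + C))
4198 + b(2, 15) = 4198 + (12 - 1*2 - 12*15 + 2*15) = 4198 + (12 - 2 - 180 + 30) = 4198 - 140 = 4058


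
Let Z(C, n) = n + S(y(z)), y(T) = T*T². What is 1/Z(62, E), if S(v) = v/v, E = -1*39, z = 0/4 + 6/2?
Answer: -1/38 ≈ -0.026316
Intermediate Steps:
z = 3 (z = 0*(¼) + 6*(½) = 0 + 3 = 3)
E = -39
y(T) = T³
S(v) = 1
Z(C, n) = 1 + n (Z(C, n) = n + 1 = 1 + n)
1/Z(62, E) = 1/(1 - 39) = 1/(-38) = -1/38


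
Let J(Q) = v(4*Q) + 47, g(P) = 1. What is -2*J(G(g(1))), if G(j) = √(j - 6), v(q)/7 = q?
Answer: -94 - 56*I*√5 ≈ -94.0 - 125.22*I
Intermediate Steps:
v(q) = 7*q
G(j) = √(-6 + j)
J(Q) = 47 + 28*Q (J(Q) = 7*(4*Q) + 47 = 28*Q + 47 = 47 + 28*Q)
-2*J(G(g(1))) = -2*(47 + 28*√(-6 + 1)) = -2*(47 + 28*√(-5)) = -2*(47 + 28*(I*√5)) = -2*(47 + 28*I*√5) = -94 - 56*I*√5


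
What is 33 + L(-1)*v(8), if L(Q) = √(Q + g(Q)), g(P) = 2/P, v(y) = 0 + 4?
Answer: 33 + 4*I*√3 ≈ 33.0 + 6.9282*I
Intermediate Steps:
v(y) = 4
L(Q) = √(Q + 2/Q)
33 + L(-1)*v(8) = 33 + √(-1 + 2/(-1))*4 = 33 + √(-1 + 2*(-1))*4 = 33 + √(-1 - 2)*4 = 33 + √(-3)*4 = 33 + (I*√3)*4 = 33 + 4*I*√3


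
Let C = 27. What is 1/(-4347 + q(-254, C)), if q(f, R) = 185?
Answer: -1/4162 ≈ -0.00024027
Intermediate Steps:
1/(-4347 + q(-254, C)) = 1/(-4347 + 185) = 1/(-4162) = -1/4162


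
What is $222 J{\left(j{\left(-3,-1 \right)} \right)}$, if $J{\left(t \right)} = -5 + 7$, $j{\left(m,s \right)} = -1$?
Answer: $444$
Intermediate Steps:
$J{\left(t \right)} = 2$
$222 J{\left(j{\left(-3,-1 \right)} \right)} = 222 \cdot 2 = 444$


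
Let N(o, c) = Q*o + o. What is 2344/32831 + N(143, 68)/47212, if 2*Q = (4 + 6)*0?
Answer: 10487251/140910652 ≈ 0.074425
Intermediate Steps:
Q = 0 (Q = ((4 + 6)*0)/2 = (10*0)/2 = (½)*0 = 0)
N(o, c) = o (N(o, c) = 0*o + o = 0 + o = o)
2344/32831 + N(143, 68)/47212 = 2344/32831 + 143/47212 = 2344*(1/32831) + 143*(1/47212) = 2344/32831 + 13/4292 = 10487251/140910652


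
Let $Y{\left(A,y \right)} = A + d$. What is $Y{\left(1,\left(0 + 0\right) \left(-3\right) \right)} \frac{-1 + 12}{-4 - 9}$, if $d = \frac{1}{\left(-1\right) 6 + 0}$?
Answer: $- \frac{55}{78} \approx -0.70513$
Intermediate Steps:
$d = - \frac{1}{6}$ ($d = \frac{1}{-6 + 0} = \frac{1}{-6} = - \frac{1}{6} \approx -0.16667$)
$Y{\left(A,y \right)} = - \frac{1}{6} + A$ ($Y{\left(A,y \right)} = A - \frac{1}{6} = - \frac{1}{6} + A$)
$Y{\left(1,\left(0 + 0\right) \left(-3\right) \right)} \frac{-1 + 12}{-4 - 9} = \left(- \frac{1}{6} + 1\right) \frac{-1 + 12}{-4 - 9} = \frac{5 \frac{11}{-13}}{6} = \frac{5 \cdot 11 \left(- \frac{1}{13}\right)}{6} = \frac{5}{6} \left(- \frac{11}{13}\right) = - \frac{55}{78}$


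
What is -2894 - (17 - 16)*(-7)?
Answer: -2887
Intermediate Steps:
-2894 - (17 - 16)*(-7) = -2894 - (-7) = -2894 - 1*(-7) = -2894 + 7 = -2887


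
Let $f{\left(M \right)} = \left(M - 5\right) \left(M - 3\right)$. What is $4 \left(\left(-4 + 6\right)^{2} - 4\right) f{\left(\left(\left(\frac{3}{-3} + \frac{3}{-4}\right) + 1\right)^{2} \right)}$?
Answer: $0$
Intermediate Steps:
$f{\left(M \right)} = \left(-5 + M\right) \left(-3 + M\right)$ ($f{\left(M \right)} = \left(M - 5\right) \left(-3 + M\right) = \left(-5 + M\right) \left(-3 + M\right)$)
$4 \left(\left(-4 + 6\right)^{2} - 4\right) f{\left(\left(\left(\frac{3}{-3} + \frac{3}{-4}\right) + 1\right)^{2} \right)} = 4 \left(\left(-4 + 6\right)^{2} - 4\right) \left(15 + \left(\left(\left(\frac{3}{-3} + \frac{3}{-4}\right) + 1\right)^{2}\right)^{2} - 8 \left(\left(\frac{3}{-3} + \frac{3}{-4}\right) + 1\right)^{2}\right) = 4 \left(2^{2} - 4\right) \left(15 + \left(\left(\left(3 \left(- \frac{1}{3}\right) + 3 \left(- \frac{1}{4}\right)\right) + 1\right)^{2}\right)^{2} - 8 \left(\left(3 \left(- \frac{1}{3}\right) + 3 \left(- \frac{1}{4}\right)\right) + 1\right)^{2}\right) = 4 \left(4 - 4\right) \left(15 + \left(\left(\left(-1 - \frac{3}{4}\right) + 1\right)^{2}\right)^{2} - 8 \left(\left(-1 - \frac{3}{4}\right) + 1\right)^{2}\right) = 4 \cdot 0 \left(15 + \left(\left(- \frac{7}{4} + 1\right)^{2}\right)^{2} - 8 \left(- \frac{7}{4} + 1\right)^{2}\right) = 0 \left(15 + \left(\left(- \frac{3}{4}\right)^{2}\right)^{2} - 8 \left(- \frac{3}{4}\right)^{2}\right) = 0 \left(15 + \left(\frac{9}{16}\right)^{2} - \frac{9}{2}\right) = 0 \left(15 + \frac{81}{256} - \frac{9}{2}\right) = 0 \cdot \frac{2769}{256} = 0$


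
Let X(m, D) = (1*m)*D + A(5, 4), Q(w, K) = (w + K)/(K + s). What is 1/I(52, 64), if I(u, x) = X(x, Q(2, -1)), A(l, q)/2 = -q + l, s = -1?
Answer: -1/30 ≈ -0.033333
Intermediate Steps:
Q(w, K) = (K + w)/(-1 + K) (Q(w, K) = (w + K)/(K - 1) = (K + w)/(-1 + K))
A(l, q) = -2*q + 2*l (A(l, q) = 2*(-q + l) = 2*(l - q) = -2*q + 2*l)
X(m, D) = 2 + D*m (X(m, D) = (1*m)*D + (-2*4 + 2*5) = m*D + (-8 + 10) = D*m + 2 = 2 + D*m)
I(u, x) = 2 - x/2 (I(u, x) = 2 + ((-1 + 2)/(-1 - 1))*x = 2 + (1/(-2))*x = 2 + (-1/2*1)*x = 2 - x/2)
1/I(52, 64) = 1/(2 - 1/2*64) = 1/(2 - 32) = 1/(-30) = -1/30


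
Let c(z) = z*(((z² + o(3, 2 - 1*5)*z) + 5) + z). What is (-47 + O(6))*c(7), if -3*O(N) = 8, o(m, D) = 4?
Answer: -92827/3 ≈ -30942.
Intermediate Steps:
O(N) = -8/3 (O(N) = -⅓*8 = -8/3)
c(z) = z*(5 + z² + 5*z) (c(z) = z*(((z² + 4*z) + 5) + z) = z*((5 + z² + 4*z) + z) = z*(5 + z² + 5*z))
(-47 + O(6))*c(7) = (-47 - 8/3)*(7*(5 + 7² + 5*7)) = -1043*(5 + 49 + 35)/3 = -1043*89/3 = -149/3*623 = -92827/3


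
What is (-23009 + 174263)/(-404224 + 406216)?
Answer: 25209/332 ≈ 75.931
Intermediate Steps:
(-23009 + 174263)/(-404224 + 406216) = 151254/1992 = 151254*(1/1992) = 25209/332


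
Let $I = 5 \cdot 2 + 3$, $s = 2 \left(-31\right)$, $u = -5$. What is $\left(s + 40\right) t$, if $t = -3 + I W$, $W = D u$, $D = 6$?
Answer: $8646$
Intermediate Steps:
$W = -30$ ($W = 6 \left(-5\right) = -30$)
$s = -62$
$I = 13$ ($I = 10 + 3 = 13$)
$t = -393$ ($t = -3 + 13 \left(-30\right) = -3 - 390 = -393$)
$\left(s + 40\right) t = \left(-62 + 40\right) \left(-393\right) = \left(-22\right) \left(-393\right) = 8646$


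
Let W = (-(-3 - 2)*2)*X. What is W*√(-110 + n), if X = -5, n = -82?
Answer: -400*I*√3 ≈ -692.82*I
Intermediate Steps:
W = -50 (W = (-(-3 - 2)*2)*(-5) = (-1*(-5)*2)*(-5) = (5*2)*(-5) = 10*(-5) = -50)
W*√(-110 + n) = -50*√(-110 - 82) = -400*I*√3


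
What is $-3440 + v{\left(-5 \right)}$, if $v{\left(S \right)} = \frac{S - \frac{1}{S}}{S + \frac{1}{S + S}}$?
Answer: $- \frac{58464}{17} \approx -3439.1$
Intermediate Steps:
$v{\left(S \right)} = \frac{S - \frac{1}{S}}{S + \frac{1}{2 S}}$
$-3440 + v{\left(-5 \right)} = -3440 + \frac{2 \left(-1 + \left(-5\right)^{2}\right)}{1 + 2 \left(-5\right)^{2}} = -3440 + \frac{2 \left(-1 + 25\right)}{1 + 2 \cdot 25} = -3440 + 2 \frac{1}{1 + 50} \cdot 24 = -3440 + 2 \cdot \frac{1}{51} \cdot 24 = -3440 + \frac{16}{17} = - \frac{58464}{17}$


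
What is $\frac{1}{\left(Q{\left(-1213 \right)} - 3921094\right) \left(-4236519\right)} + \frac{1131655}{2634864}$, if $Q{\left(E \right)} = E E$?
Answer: $\frac{230287499029273039}{536184827391855600} \approx 0.42949$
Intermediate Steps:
$Q{\left(E \right)} = E^{2}$
$\frac{1}{\left(Q{\left(-1213 \right)} - 3921094\right) \left(-4236519\right)} + \frac{1131655}{2634864} = \frac{1}{\left(\left(-1213\right)^{2} - 3921094\right) \left(-4236519\right)} + \frac{1131655}{2634864} = \frac{1}{1471369 - 3921094} \left(- \frac{1}{4236519}\right) + 1131655 \cdot \frac{1}{2634864} = \frac{1}{-2449725} \left(- \frac{1}{4236519}\right) + \frac{1131655}{2634864} = \left(- \frac{1}{2449725}\right) \left(- \frac{1}{4236519}\right) + \frac{1131655}{2634864} = \frac{1}{10378306507275} + \frac{1131655}{2634864} = \frac{230287499029273039}{536184827391855600}$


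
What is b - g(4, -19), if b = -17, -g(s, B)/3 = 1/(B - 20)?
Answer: -222/13 ≈ -17.077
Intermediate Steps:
g(s, B) = -3/(-20 + B) (g(s, B) = -3/(B - 20) = -3/(-20 + B))
b - g(4, -19) = -17 - (-3)/(-20 - 19) = -17 - (-3)/(-39) = -17 - (-3)*(-1)/39 = -17 - 1*1/13 = -17 - 1/13 = -222/13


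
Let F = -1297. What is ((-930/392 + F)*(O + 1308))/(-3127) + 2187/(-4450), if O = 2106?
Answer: 483473624037/340921175 ≈ 1418.1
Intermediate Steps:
((-930/392 + F)*(O + 1308))/(-3127) + 2187/(-4450) = ((-930/392 - 1297)*(2106 + 1308))/(-3127) + 2187/(-4450) = ((-930*1/392 - 1297)*3414)*(-1/3127) + 2187*(-1/4450) = ((-465/196 - 1297)*3414)*(-1/3127) - 2187/4450 = -254677/196*3414*(-1/3127) - 2187/4450 = -434733639/98*(-1/3127) - 2187/4450 = 434733639/306446 - 2187/4450 = 483473624037/340921175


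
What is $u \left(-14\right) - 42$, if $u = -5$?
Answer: $28$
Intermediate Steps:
$u \left(-14\right) - 42 = \left(-5\right) \left(-14\right) - 42 = 70 - 42 = 28$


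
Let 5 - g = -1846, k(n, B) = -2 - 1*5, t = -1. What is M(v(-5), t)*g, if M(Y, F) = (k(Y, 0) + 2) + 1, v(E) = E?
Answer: -7404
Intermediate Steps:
k(n, B) = -7 (k(n, B) = -2 - 5 = -7)
g = 1851 (g = 5 - 1*(-1846) = 5 + 1846 = 1851)
M(Y, F) = -4 (M(Y, F) = (-7 + 2) + 1 = -5 + 1 = -4)
M(v(-5), t)*g = -4*1851 = -7404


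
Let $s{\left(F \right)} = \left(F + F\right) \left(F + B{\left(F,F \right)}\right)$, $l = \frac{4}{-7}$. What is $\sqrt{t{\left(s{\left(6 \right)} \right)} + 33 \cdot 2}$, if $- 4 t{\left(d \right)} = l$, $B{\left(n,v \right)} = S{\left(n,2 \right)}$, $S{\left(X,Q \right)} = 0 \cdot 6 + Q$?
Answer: $\frac{\sqrt{3241}}{7} \approx 8.1328$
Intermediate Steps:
$S{\left(X,Q \right)} = Q$ ($S{\left(X,Q \right)} = 0 + Q = Q$)
$B{\left(n,v \right)} = 2$
$l = - \frac{4}{7}$ ($l = 4 \left(- \frac{1}{7}\right) = - \frac{4}{7} \approx -0.57143$)
$s{\left(F \right)} = 2 F \left(2 + F\right)$ ($s{\left(F \right)} = \left(F + F\right) \left(F + 2\right) = 2 F \left(2 + F\right)$)
$t{\left(d \right)} = \frac{1}{7}$ ($t{\left(d \right)} = \left(- \frac{1}{4}\right) \left(- \frac{4}{7}\right) = \frac{1}{7}$)
$\sqrt{t{\left(s{\left(6 \right)} \right)} + 33 \cdot 2} = \sqrt{\frac{1}{7} + 33 \cdot 2} = \sqrt{\frac{1}{7} + 66} = \sqrt{\frac{463}{7}} = \frac{\sqrt{3241}}{7}$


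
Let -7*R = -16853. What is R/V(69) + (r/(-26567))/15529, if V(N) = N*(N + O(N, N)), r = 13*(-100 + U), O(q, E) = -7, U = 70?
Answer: 224286049849/398531938938 ≈ 0.56278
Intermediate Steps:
R = 16853/7 (R = -⅐*(-16853) = 16853/7 ≈ 2407.6)
r = -390 (r = 13*(-100 + 70) = 13*(-30) = -390)
V(N) = N*(-7 + N) (V(N) = N*(N - 7) = N*(-7 + N))
R/V(69) + (r/(-26567))/15529 = 16853/(7*((69*(-7 + 69)))) - 390/(-26567)/15529 = 16853/(7*((69*62))) - 390*(-1/26567)*(1/15529) = (16853/7)/4278 + (390/26567)*(1/15529) = (16853/7)*(1/4278) + 390/412558943 = 16853/29946 + 390/412558943 = 224286049849/398531938938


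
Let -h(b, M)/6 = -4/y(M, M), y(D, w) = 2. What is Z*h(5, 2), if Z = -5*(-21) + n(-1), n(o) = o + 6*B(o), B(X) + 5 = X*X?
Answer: 960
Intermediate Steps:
B(X) = -5 + X² (B(X) = -5 + X*X = -5 + X²)
n(o) = -30 + o + 6*o² (n(o) = o + 6*(-5 + o²) = o + (-30 + 6*o²) = -30 + o + 6*o²)
h(b, M) = 12 (h(b, M) = -(-24)/2 = -6*(-2) = 12)
Z = 80 (Z = -5*(-21) + (-30 - 1 + 6*(-1)²) = -5*(-21) + (-30 - 1 + 6*1) = 105 + (-30 - 1 + 6) = 105 - 25 = 80)
Z*h(5, 2) = 80*12 = 960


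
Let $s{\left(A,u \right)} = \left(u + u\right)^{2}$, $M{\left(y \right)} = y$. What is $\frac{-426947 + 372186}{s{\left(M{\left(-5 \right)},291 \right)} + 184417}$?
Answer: $- \frac{54761}{523141} \approx -0.10468$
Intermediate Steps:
$s{\left(A,u \right)} = 4 u^{2}$ ($s{\left(A,u \right)} = \left(2 u\right)^{2} = 4 u^{2}$)
$\frac{-426947 + 372186}{s{\left(M{\left(-5 \right)},291 \right)} + 184417} = \frac{-426947 + 372186}{4 \cdot 291^{2} + 184417} = - \frac{54761}{4 \cdot 84681 + 184417} = - \frac{54761}{338724 + 184417} = - \frac{54761}{523141}$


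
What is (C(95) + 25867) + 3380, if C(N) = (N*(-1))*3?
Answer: 28962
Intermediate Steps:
C(N) = -3*N (C(N) = -N*3 = -3*N)
(C(95) + 25867) + 3380 = (-3*95 + 25867) + 3380 = (-285 + 25867) + 3380 = 25582 + 3380 = 28962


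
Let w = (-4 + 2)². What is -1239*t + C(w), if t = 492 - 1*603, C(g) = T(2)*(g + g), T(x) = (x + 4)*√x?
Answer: 137529 + 48*√2 ≈ 1.3760e+5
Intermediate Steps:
T(x) = √x*(4 + x) (T(x) = (4 + x)*√x = √x*(4 + x))
w = 4 (w = (-2)² = 4)
C(g) = 12*g*√2 (C(g) = (√2*(4 + 2))*(g + g) = (√2*6)*(2*g) = (6*√2)*(2*g) = 12*g*√2)
t = -111 (t = 492 - 603 = -111)
-1239*t + C(w) = -1239*(-111) + 12*4*√2 = 137529 + 48*√2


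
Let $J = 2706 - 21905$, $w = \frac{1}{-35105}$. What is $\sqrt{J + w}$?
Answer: $\frac{4 i \sqrt{1478756209630}}{35105} \approx 138.56 i$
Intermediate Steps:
$w = - \frac{1}{35105} \approx -2.8486 \cdot 10^{-5}$
$J = -19199$ ($J = 2706 - 21905 = -19199$)
$\sqrt{J + w} = \sqrt{-19199 - \frac{1}{35105}} = \sqrt{- \frac{673980896}{35105}} = \frac{4 i \sqrt{1478756209630}}{35105}$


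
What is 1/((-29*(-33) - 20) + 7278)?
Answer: 1/8215 ≈ 0.00012173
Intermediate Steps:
1/((-29*(-33) - 20) + 7278) = 1/((957 - 20) + 7278) = 1/(937 + 7278) = 1/8215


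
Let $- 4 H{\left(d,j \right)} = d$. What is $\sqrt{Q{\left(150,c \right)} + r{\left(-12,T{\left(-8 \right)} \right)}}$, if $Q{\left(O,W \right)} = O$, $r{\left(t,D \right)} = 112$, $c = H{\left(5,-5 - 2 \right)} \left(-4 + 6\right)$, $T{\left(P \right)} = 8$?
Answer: $\sqrt{262} \approx 16.186$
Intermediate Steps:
$H{\left(d,j \right)} = - \frac{d}{4}$
$c = - \frac{5}{2}$ ($c = \left(- \frac{1}{4}\right) 5 \left(-4 + 6\right) = \left(- \frac{5}{4}\right) 2 = - \frac{5}{2} \approx -2.5$)
$\sqrt{Q{\left(150,c \right)} + r{\left(-12,T{\left(-8 \right)} \right)}} = \sqrt{150 + 112} = \sqrt{262}$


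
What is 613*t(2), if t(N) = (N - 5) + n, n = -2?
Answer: -3065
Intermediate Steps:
t(N) = -7 + N (t(N) = (N - 5) - 2 = (-5 + N) - 2 = -7 + N)
613*t(2) = 613*(-7 + 2) = 613*(-5) = -3065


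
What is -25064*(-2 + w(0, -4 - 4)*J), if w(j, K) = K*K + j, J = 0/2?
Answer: 50128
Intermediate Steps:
J = 0 (J = 0*(½) = 0)
w(j, K) = j + K² (w(j, K) = K² + j = j + K²)
-25064*(-2 + w(0, -4 - 4)*J) = -25064*(-2 + (0 + (-4 - 4)²)*0) = -25064*(-2 + (0 + (-8)²)*0) = -25064*(-2 + (0 + 64)*0) = -25064*(-2 + 64*0) = -25064*(-2 + 0) = -25064*(-2) = 50128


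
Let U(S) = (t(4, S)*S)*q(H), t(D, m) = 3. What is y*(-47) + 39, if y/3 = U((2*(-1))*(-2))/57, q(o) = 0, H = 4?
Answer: 39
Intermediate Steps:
U(S) = 0 (U(S) = (3*S)*0 = 0)
y = 0 (y = 3*(0/57) = 3*(0*(1/57)) = 3*0 = 0)
y*(-47) + 39 = 0*(-47) + 39 = 0 + 39 = 39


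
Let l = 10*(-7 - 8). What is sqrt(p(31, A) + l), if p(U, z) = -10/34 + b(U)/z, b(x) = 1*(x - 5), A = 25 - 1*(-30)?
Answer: I*sqrt(130977605)/935 ≈ 12.24*I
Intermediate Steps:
A = 55 (A = 25 + 30 = 55)
b(x) = -5 + x (b(x) = 1*(-5 + x) = -5 + x)
l = -150 (l = 10*(-15) = -150)
p(U, z) = -5/17 + (-5 + U)/z (p(U, z) = -10/34 + (-5 + U)/z = -10*1/34 + (-5 + U)/z = -5/17 + (-5 + U)/z)
sqrt(p(31, A) + l) = sqrt((-5 + 31 - 5/17*55)/55 - 150) = sqrt((-5 + 31 - 275/17)/55 - 150) = sqrt((1/55)*(167/17) - 150) = sqrt(167/935 - 150) = sqrt(-140083/935) = I*sqrt(130977605)/935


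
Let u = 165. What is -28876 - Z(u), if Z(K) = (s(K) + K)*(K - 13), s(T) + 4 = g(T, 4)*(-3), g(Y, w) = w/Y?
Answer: -2933532/55 ≈ -53337.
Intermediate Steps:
s(T) = -4 - 12/T (s(T) = -4 + (4/T)*(-3) = -4 - 12/T)
Z(K) = (-13 + K)*(-4 + K - 12/K) (Z(K) = ((-4 - 12/K) + K)*(K - 13) = (-4 + K - 12/K)*(-13 + K) = (-13 + K)*(-4 + K - 12/K))
-28876 - Z(u) = -28876 - (40 + 165² - 17*165 + 156/165) = -28876 - (40 + 27225 - 2805 + 156*(1/165)) = -28876 - (40 + 27225 - 2805 + 52/55) = -28876 - 1*1345352/55 = -28876 - 1345352/55 = -2933532/55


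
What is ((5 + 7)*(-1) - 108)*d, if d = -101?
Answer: 12120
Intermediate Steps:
((5 + 7)*(-1) - 108)*d = ((5 + 7)*(-1) - 108)*(-101) = (12*(-1) - 108)*(-101) = (-12 - 108)*(-101) = -120*(-101) = 12120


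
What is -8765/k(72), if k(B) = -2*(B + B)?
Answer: 8765/288 ≈ 30.434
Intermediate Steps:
k(B) = -4*B
-8765/k(72) = -8765/((-4*72)) = -8765/(-288) = -8765*(-1/288) = 8765/288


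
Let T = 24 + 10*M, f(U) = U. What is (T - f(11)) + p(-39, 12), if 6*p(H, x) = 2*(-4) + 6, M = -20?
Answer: -562/3 ≈ -187.33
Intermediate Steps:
p(H, x) = -⅓ (p(H, x) = (2*(-4) + 6)/6 = (-8 + 6)/6 = (⅙)*(-2) = -⅓)
T = -176 (T = 24 + 10*(-20) = 24 - 200 = -176)
(T - f(11)) + p(-39, 12) = (-176 - 1*11) - ⅓ = (-176 - 11) - ⅓ = -187 - ⅓ = -562/3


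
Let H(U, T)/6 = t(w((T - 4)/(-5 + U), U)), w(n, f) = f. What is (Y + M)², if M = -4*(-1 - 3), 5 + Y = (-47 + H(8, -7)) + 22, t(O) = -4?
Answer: 1444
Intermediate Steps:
H(U, T) = -24 (H(U, T) = 6*(-4) = -24)
Y = -54 (Y = -5 + ((-47 - 24) + 22) = -5 + (-71 + 22) = -5 - 49 = -54)
M = 16 (M = -4*(-4) = 16)
(Y + M)² = (-54 + 16)² = (-38)² = 1444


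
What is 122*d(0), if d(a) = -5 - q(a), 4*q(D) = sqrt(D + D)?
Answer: -610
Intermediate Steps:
q(D) = sqrt(2)*sqrt(D)/4 (q(D) = sqrt(D + D)/4 = sqrt(2*D)/4 = (sqrt(2)*sqrt(D))/4 = sqrt(2)*sqrt(D)/4)
d(a) = -5 - sqrt(2)*sqrt(a)/4
122*d(0) = 122*(-5 - sqrt(2)*sqrt(0)/4) = 122*(-5 - 1/4*sqrt(2)*0) = 122*(-5 + 0) = 122*(-5) = -610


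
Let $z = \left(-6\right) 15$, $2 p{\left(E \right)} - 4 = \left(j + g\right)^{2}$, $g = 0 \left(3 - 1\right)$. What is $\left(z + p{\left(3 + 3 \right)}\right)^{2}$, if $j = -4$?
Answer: $6400$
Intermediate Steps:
$g = 0$ ($g = 0 \cdot 2 = 0$)
$p{\left(E \right)} = 10$ ($p{\left(E \right)} = 2 + \frac{\left(-4 + 0\right)^{2}}{2} = 2 + \frac{\left(-4\right)^{2}}{2} = 2 + \frac{1}{2} \cdot 16 = 2 + 8 = 10$)
$z = -90$
$\left(z + p{\left(3 + 3 \right)}\right)^{2} = \left(-90 + 10\right)^{2} = \left(-80\right)^{2} = 6400$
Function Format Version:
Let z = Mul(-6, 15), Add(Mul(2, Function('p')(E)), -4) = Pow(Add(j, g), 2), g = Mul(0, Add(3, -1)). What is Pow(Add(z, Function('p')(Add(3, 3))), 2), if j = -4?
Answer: 6400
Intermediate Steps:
g = 0 (g = Mul(0, 2) = 0)
Function('p')(E) = 10 (Function('p')(E) = Add(2, Mul(Rational(1, 2), Pow(Add(-4, 0), 2))) = Add(2, Mul(Rational(1, 2), Pow(-4, 2))) = Add(2, Mul(Rational(1, 2), 16)) = Add(2, 8) = 10)
z = -90
Pow(Add(z, Function('p')(Add(3, 3))), 2) = Pow(Add(-90, 10), 2) = Pow(-80, 2) = 6400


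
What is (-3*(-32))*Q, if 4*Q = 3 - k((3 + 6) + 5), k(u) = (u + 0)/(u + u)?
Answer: 60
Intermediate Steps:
k(u) = ½ (k(u) = u/((2*u)) = u*(1/(2*u)) = ½)
Q = 5/8 (Q = (3 - 1*½)/4 = (3 - ½)/4 = (¼)*(5/2) = 5/8 ≈ 0.62500)
(-3*(-32))*Q = -3*(-32)*(5/8) = 96*(5/8) = 60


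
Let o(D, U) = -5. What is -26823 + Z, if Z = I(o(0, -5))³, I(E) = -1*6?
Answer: -27039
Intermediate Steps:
I(E) = -6
Z = -216 (Z = (-6)³ = -216)
-26823 + Z = -26823 - 216 = -27039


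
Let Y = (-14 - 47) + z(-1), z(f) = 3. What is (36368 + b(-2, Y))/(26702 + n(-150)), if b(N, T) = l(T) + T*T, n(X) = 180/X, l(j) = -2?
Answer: 99325/66752 ≈ 1.4880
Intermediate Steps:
Y = -58 (Y = (-14 - 47) + 3 = -61 + 3 = -58)
b(N, T) = -2 + T**2 (b(N, T) = -2 + T*T = -2 + T**2)
(36368 + b(-2, Y))/(26702 + n(-150)) = (36368 + (-2 + (-58)**2))/(26702 + 180/(-150)) = (36368 + (-2 + 3364))/(26702 + 180*(-1/150)) = (36368 + 3362)/(26702 - 6/5) = 39730/(133504/5) = 39730*(5/133504) = 99325/66752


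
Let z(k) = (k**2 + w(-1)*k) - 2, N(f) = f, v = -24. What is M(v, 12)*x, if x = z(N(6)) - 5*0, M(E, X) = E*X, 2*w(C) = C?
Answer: -8928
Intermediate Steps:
w(C) = C/2
z(k) = -2 + k**2 - k/2 (z(k) = (k**2 + ((1/2)*(-1))*k) - 2 = (k**2 - k/2) - 2 = -2 + k**2 - k/2)
x = 31 (x = (-2 + 6**2 - 1/2*6) - 5*0 = (-2 + 36 - 3) - 1*0 = 31 + 0 = 31)
M(v, 12)*x = -24*12*31 = -288*31 = -8928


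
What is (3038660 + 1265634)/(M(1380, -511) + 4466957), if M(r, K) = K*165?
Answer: 2152147/2191321 ≈ 0.98212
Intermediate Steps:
M(r, K) = 165*K
(3038660 + 1265634)/(M(1380, -511) + 4466957) = (3038660 + 1265634)/(165*(-511) + 4466957) = 4304294/(-84315 + 4466957) = 4304294/4382642 = 4304294*(1/4382642) = 2152147/2191321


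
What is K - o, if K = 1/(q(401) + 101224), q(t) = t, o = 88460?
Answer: -8989747499/101625 ≈ -88460.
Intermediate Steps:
K = 1/101625 (K = 1/(401 + 101224) = 1/101625 ≈ 9.8401e-6)
K - o = 1/101625 - 1*88460 = 1/101625 - 88460 = -8989747499/101625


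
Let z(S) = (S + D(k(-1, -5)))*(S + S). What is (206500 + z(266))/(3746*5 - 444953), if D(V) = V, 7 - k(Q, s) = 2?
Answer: -50096/60889 ≈ -0.82274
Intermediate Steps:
k(Q, s) = 5 (k(Q, s) = 7 - 1*2 = 7 - 2 = 5)
z(S) = 2*S*(5 + S) (z(S) = (S + 5)*(S + S) = (5 + S)*(2*S) = 2*S*(5 + S))
(206500 + z(266))/(3746*5 - 444953) = (206500 + 2*266*(5 + 266))/(3746*5 - 444953) = (206500 + 2*266*271)/(18730 - 444953) = (206500 + 144172)/(-426223) = 350672*(-1/426223) = -50096/60889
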